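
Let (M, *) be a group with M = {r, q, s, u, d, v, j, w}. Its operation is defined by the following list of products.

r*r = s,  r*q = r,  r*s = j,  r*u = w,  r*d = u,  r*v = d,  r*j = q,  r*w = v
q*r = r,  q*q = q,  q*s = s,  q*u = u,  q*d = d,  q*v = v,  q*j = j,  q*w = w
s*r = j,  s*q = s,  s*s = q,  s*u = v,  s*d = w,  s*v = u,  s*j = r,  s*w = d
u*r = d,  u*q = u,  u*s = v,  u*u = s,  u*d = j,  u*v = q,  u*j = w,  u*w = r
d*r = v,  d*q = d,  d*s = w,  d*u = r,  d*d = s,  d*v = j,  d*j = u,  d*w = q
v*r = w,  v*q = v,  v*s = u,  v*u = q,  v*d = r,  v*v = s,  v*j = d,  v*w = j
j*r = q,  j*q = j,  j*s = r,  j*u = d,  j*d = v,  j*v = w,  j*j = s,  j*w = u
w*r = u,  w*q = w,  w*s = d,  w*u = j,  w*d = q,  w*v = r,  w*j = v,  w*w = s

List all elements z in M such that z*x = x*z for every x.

{q, s}

An element z is central iff its row equals its column in the table.
For u: u*r = d ≠ w = r*u, so u ∉ Z.
Checking each element this way leaves Z(M) = {q, s}.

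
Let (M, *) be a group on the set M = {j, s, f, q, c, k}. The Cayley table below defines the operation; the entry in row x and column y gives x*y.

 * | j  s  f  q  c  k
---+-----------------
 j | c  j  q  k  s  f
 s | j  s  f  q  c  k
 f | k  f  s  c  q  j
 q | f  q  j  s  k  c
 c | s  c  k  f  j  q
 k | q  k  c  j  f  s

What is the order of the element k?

The identity element is s (its row matches the header).
k^1 = k
k^2 = k*k = s
The first power of k equal to the identity is k^2, so ord(k) = 2.

2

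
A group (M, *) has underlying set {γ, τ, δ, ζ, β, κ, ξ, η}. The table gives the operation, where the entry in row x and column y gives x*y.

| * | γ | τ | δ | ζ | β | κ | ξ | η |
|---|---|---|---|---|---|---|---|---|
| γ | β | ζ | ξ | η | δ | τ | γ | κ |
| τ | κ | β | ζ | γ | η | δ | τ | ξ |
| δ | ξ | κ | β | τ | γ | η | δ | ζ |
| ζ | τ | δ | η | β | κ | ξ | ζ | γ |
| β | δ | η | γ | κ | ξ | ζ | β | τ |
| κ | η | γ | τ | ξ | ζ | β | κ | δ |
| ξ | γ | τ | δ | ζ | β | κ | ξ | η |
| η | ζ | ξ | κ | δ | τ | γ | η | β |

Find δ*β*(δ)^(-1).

β

The identity is ξ. In row δ, the entry ξ sits in column γ, so δ^(-1) = γ.
δ*β = γ
γ*γ = β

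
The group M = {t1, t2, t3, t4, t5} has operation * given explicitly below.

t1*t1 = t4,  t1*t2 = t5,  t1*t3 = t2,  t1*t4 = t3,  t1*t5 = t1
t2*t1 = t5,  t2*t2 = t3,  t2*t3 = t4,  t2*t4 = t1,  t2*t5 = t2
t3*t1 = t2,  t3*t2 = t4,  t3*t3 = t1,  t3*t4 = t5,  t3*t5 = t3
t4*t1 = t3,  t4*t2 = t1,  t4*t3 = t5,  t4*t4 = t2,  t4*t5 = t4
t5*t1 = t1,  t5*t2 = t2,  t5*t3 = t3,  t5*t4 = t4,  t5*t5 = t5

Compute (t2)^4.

t1

t2^1 = t2
t2^2 = t2 * t2 = t3
t2^3 = t3 * t2 = t4
t2^4 = t4 * t2 = t1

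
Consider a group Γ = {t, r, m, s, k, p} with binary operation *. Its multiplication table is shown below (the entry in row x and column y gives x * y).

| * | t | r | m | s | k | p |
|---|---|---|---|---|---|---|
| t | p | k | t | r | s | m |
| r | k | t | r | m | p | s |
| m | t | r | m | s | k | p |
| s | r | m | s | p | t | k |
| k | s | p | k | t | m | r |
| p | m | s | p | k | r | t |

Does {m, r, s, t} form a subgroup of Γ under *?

No

s * s = p, which is not in {m, r, s, t}.
The subset is not closed under *, so it is not a subgroup.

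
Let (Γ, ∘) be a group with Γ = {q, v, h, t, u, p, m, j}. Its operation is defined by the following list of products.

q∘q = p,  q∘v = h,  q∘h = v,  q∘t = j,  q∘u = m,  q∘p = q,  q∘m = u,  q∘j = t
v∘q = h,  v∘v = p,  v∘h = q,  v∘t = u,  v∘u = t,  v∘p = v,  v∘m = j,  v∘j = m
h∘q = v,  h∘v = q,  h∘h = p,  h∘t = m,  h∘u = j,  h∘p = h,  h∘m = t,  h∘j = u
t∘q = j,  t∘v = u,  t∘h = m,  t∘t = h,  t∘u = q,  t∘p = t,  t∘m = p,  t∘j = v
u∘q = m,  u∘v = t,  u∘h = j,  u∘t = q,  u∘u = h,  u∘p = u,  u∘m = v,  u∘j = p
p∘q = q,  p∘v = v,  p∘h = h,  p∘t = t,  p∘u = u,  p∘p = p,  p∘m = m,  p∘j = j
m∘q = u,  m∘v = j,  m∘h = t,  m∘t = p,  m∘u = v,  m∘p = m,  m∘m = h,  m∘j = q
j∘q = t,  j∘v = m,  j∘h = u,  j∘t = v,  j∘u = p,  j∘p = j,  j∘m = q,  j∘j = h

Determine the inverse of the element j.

First locate the identity: row p matches the header, so p is the identity.
Scan row j for p: j ∘ u = p. Hence j^(-1) = u.

u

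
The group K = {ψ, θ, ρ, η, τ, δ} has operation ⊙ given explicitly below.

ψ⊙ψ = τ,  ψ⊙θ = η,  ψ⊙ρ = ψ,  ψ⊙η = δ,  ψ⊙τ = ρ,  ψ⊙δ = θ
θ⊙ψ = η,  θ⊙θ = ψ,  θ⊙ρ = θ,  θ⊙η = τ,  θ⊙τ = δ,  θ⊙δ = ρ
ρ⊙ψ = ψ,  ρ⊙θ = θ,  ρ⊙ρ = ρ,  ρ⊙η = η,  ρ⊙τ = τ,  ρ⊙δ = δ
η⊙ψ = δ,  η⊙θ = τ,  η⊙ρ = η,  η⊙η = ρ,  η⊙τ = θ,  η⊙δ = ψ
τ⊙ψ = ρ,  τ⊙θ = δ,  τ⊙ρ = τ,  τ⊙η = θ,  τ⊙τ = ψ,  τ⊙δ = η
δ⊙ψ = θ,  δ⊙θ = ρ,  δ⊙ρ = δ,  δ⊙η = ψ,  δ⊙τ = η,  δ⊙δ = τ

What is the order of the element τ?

The identity element is ρ (its row matches the header).
τ^1 = τ
τ^2 = τ ⊙ τ = ψ
τ^3 = ψ ⊙ τ = ρ
The first power of τ equal to the identity is τ^3, so ord(τ) = 3.

3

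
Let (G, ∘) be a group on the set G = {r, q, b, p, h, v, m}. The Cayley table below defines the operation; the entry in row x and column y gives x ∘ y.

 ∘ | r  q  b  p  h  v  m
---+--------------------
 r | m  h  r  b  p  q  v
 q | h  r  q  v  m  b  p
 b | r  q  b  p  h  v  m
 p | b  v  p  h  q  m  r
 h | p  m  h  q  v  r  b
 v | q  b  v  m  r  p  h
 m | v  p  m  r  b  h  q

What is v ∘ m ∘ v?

r

v ∘ m = h
h ∘ v = r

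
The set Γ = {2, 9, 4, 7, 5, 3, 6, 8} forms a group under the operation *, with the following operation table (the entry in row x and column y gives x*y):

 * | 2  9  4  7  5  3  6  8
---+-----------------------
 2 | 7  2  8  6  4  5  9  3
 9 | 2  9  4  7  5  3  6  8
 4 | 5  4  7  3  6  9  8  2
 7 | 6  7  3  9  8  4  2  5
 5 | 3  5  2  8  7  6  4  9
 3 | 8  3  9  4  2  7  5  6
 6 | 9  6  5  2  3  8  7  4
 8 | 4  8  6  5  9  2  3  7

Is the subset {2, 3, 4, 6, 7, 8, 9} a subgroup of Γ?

7*8 = 5, which is not in {2, 3, 4, 6, 7, 8, 9}.
The subset is not closed under *, so it is not a subgroup.
(Structurally, Γ here is isomorphic to the quaternion group Q_8.)

No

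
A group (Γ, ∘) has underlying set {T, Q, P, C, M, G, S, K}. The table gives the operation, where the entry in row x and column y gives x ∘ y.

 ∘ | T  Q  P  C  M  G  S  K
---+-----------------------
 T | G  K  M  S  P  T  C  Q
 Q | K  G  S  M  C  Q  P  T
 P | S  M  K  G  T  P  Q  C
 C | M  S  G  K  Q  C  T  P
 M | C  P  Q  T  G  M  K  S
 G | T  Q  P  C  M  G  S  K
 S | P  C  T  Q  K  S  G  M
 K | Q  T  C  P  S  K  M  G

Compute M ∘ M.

Read row M, column M: M ∘ M = G.
(Structurally, Γ here is isomorphic to the dihedral group D_4.)

G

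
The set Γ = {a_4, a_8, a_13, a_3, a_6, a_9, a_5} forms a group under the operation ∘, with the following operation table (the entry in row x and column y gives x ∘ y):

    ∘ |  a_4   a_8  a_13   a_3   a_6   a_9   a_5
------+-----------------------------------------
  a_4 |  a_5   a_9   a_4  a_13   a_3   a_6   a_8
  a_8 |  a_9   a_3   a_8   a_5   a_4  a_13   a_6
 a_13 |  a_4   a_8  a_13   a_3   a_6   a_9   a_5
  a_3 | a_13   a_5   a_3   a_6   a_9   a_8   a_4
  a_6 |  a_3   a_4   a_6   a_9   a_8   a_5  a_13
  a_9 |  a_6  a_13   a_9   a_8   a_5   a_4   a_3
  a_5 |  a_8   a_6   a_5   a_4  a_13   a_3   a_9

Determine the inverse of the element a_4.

a_3

First locate the identity: row a_13 matches the header, so a_13 is the identity.
Scan row a_4 for a_13: a_4 ∘ a_3 = a_13. Hence a_4^(-1) = a_3.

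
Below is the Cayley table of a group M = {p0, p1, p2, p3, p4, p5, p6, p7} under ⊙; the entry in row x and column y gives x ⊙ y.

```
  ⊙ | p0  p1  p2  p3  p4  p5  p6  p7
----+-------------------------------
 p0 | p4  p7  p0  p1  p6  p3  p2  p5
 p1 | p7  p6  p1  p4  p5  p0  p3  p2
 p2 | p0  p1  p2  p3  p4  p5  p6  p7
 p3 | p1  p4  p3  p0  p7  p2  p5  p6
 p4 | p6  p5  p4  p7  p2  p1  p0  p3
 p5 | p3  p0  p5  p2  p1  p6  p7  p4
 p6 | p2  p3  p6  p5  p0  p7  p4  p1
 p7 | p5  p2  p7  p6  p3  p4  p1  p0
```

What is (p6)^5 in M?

p6^1 = p6
p6^2 = p6 ⊙ p6 = p4
p6^3 = p4 ⊙ p6 = p0
p6^4 = p0 ⊙ p6 = p2
p6^5 = p2 ⊙ p6 = p6

p6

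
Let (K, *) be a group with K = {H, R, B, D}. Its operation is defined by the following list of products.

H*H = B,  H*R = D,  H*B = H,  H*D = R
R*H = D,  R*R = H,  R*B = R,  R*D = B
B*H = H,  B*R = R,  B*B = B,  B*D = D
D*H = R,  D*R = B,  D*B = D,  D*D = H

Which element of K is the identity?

B

The identity e satisfies e*x = x for all x, so its row in the table reproduces the column headers.
Row B reads: H, R, B, D — exactly the header order. So B is the identity.
(Structurally, K here is isomorphic to the cyclic group Z_4.)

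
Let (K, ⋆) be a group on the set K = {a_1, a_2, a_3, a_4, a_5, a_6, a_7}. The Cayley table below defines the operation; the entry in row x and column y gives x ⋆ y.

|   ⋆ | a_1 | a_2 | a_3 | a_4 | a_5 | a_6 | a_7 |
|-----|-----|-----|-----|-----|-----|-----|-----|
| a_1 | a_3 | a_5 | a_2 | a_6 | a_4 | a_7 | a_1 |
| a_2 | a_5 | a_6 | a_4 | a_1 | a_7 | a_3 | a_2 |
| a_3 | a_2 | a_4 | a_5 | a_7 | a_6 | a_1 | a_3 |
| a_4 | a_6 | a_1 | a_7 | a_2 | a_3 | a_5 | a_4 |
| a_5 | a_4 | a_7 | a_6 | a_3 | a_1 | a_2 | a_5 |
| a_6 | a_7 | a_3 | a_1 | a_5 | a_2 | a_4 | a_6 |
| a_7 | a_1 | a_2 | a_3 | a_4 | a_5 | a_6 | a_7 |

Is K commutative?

Check whether the table is symmetric across its main diagonal.
Every entry (row x, col y) equals the entry (row y, col x), so K is abelian.
(In fact K ≅ the cyclic group Z_7.)

Yes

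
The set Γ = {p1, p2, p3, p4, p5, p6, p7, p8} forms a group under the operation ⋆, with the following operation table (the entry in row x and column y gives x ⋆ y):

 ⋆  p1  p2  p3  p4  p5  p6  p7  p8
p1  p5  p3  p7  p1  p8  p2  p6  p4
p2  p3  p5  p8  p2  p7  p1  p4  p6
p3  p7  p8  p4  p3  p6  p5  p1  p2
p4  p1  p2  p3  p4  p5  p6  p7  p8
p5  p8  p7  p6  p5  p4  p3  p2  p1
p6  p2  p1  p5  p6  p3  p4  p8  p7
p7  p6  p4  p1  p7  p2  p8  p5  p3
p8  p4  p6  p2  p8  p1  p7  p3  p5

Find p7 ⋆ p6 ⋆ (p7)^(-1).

The identity is p4. In row p7, the entry p4 sits in column p2, so p7^(-1) = p2.
p7 ⋆ p6 = p8
p8 ⋆ p2 = p6

p6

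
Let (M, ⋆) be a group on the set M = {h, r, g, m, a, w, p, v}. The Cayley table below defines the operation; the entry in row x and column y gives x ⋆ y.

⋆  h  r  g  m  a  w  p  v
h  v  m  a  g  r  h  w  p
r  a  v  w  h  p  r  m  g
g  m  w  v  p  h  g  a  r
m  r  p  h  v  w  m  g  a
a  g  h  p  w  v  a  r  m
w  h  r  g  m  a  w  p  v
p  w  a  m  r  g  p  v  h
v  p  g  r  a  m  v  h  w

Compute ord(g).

4

The identity element is w (its row matches the header).
g^1 = g
g^2 = g ⋆ g = v
g^3 = v ⋆ g = r
g^4 = r ⋆ g = w
The first power of g equal to the identity is g^4, so ord(g) = 4.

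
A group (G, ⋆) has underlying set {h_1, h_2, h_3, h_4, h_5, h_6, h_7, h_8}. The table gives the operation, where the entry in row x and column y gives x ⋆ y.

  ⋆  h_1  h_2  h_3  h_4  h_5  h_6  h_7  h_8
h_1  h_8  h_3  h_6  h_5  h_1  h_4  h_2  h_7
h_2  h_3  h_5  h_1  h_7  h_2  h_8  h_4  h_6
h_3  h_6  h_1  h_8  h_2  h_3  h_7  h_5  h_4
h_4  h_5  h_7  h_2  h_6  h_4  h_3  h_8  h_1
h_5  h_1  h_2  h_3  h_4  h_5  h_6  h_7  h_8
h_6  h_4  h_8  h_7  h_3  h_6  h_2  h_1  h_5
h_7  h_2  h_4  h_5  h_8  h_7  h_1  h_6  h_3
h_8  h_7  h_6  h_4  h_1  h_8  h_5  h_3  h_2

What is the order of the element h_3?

8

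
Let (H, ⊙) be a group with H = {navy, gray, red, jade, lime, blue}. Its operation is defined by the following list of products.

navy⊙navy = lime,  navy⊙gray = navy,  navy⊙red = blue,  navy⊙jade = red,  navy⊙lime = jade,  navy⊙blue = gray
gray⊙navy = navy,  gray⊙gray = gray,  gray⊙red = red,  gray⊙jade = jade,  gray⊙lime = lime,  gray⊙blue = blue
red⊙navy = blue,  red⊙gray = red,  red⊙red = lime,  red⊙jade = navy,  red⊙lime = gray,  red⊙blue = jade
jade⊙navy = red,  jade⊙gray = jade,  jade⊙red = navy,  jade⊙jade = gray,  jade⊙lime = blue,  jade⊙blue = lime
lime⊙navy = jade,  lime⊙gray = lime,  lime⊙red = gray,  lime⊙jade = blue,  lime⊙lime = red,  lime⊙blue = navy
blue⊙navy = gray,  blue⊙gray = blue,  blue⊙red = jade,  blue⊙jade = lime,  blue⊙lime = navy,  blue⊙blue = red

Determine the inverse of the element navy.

First locate the identity: row gray matches the header, so gray is the identity.
Scan row navy for gray: navy ⊙ blue = gray. Hence navy^(-1) = blue.
(Structurally, H here is isomorphic to the cyclic group Z_6.)

blue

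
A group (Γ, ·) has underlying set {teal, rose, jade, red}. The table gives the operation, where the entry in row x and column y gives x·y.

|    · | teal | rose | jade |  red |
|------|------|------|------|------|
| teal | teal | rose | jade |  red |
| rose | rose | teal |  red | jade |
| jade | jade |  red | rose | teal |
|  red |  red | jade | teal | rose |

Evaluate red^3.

red^1 = red
red^2 = red·red = rose
red^3 = rose·red = jade

jade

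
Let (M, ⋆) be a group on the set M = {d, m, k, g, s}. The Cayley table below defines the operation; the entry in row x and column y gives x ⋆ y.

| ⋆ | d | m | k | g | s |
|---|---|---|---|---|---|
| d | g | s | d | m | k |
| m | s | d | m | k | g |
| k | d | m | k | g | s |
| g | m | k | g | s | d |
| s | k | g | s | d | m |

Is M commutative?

Check whether the table is symmetric across its main diagonal.
Every entry (row x, col y) equals the entry (row y, col x), so M is abelian.

Yes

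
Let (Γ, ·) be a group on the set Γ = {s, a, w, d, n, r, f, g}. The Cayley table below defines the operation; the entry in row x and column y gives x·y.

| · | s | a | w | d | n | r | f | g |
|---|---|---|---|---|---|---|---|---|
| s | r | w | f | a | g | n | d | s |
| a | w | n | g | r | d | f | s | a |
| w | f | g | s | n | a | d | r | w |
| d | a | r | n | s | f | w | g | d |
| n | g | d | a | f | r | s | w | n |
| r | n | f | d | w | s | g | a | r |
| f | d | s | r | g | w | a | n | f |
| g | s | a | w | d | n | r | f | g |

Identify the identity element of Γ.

g

The identity e satisfies e·x = x for all x, so its row in the table reproduces the column headers.
Row g reads: s, a, w, d, n, r, f, g — exactly the header order. So g is the identity.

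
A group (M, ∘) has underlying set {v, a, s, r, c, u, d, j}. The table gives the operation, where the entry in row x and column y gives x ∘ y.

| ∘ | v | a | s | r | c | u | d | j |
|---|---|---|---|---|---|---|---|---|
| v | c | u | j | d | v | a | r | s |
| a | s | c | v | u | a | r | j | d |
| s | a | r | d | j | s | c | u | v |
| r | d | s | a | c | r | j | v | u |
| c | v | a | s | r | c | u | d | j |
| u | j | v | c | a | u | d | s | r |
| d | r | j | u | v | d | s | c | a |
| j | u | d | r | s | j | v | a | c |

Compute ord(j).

The identity element is c (its row matches the header).
j^1 = j
j^2 = j ∘ j = c
The first power of j equal to the identity is j^2, so ord(j) = 2.
(Structurally, M here is isomorphic to the dihedral group D_4.)

2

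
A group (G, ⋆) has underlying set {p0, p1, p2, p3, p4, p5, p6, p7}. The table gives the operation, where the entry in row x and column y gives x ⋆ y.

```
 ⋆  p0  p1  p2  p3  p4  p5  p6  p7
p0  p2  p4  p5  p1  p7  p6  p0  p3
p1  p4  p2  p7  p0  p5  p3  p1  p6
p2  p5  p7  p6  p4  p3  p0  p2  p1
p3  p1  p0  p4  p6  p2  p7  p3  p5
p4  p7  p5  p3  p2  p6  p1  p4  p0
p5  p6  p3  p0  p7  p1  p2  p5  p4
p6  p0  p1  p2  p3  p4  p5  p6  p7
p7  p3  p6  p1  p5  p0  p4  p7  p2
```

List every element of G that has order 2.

{p2, p3, p4}

Identity is p6. Compute the order of each non-identity element by repeated multiplication:
  p0: p0 → p2 → p5 → p6  (order 4)
  p1: p1 → p2 → p7 → p6  (order 4)
  p2: p2 → p6  (order 2)
  p3: p3 → p6  (order 2)
  p4: p4 → p6  (order 2)
  p5: p5 → p2 → p0 → p6  (order 4)
  p7: p7 → p2 → p1 → p6  (order 4)
Elements of order 2: {p2, p3, p4}.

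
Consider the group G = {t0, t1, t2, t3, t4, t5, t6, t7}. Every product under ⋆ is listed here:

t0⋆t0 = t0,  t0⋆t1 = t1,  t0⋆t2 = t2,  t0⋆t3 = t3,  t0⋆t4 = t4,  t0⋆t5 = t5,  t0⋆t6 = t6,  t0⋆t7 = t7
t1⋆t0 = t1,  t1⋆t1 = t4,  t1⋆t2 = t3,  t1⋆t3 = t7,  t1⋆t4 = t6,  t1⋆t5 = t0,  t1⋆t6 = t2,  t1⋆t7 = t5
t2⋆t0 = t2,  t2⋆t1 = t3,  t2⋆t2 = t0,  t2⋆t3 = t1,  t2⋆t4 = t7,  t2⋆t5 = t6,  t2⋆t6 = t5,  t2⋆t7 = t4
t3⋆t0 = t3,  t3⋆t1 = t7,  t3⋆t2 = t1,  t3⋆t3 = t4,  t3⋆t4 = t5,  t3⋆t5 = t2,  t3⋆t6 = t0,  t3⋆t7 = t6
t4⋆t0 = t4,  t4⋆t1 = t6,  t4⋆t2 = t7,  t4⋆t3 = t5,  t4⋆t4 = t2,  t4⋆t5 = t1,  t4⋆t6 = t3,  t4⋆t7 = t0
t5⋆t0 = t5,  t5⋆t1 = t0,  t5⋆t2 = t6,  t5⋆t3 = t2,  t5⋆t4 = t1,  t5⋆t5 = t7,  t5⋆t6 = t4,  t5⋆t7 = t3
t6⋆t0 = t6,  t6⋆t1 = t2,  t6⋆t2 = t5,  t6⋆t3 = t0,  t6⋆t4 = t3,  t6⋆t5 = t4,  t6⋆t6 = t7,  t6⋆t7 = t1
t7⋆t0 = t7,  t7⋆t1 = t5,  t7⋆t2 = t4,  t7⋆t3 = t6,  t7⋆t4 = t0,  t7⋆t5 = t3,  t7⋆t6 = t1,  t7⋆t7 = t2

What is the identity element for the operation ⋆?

t0

The identity e satisfies e ⋆ x = x for all x, so its row in the table reproduces the column headers.
Row t0 reads: t0, t1, t2, t3, t4, t5, t6, t7 — exactly the header order. So t0 is the identity.
(Structurally, G here is isomorphic to the cyclic group Z_8.)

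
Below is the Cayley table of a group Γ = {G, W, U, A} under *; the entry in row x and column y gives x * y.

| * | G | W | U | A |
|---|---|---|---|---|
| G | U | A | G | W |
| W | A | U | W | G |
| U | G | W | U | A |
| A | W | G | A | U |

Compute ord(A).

2

The identity element is U (its row matches the header).
A^1 = A
A^2 = A * A = U
The first power of A equal to the identity is A^2, so ord(A) = 2.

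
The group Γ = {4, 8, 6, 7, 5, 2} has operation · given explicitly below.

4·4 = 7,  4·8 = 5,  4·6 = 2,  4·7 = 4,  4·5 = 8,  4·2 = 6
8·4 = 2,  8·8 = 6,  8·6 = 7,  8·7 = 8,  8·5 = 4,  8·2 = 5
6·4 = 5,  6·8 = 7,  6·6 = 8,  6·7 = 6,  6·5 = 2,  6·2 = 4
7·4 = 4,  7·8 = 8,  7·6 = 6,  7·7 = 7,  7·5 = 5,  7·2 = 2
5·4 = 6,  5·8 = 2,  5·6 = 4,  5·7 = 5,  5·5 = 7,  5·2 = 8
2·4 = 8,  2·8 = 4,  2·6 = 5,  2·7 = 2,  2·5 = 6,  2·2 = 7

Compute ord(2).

2

The identity element is 7 (its row matches the header).
2^1 = 2
2^2 = 2·2 = 7
The first power of 2 equal to the identity is 2^2, so ord(2) = 2.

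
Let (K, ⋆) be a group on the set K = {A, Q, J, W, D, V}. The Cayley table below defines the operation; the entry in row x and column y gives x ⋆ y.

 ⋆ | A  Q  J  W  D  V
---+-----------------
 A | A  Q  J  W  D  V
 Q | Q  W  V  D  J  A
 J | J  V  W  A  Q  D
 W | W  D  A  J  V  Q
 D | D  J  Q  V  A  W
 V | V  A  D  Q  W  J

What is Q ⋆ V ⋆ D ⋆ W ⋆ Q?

Q ⋆ V = A
A ⋆ D = D
D ⋆ W = V
V ⋆ Q = A

A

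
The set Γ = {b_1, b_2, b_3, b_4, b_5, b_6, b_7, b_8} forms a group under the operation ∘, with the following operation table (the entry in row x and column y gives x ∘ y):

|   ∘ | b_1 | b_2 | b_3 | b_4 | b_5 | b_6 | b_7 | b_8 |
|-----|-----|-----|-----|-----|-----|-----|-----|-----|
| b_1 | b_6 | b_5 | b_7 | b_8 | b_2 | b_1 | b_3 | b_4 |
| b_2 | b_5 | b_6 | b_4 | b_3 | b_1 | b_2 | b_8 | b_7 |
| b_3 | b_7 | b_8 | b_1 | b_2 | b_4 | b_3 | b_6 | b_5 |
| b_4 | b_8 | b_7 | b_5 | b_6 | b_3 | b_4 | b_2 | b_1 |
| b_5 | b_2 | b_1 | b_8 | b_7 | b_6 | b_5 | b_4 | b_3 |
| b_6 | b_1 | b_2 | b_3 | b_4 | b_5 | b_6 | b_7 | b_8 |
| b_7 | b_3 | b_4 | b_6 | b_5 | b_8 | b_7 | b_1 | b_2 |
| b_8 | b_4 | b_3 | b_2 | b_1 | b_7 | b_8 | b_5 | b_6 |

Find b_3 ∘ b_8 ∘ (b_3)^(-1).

The identity is b_6. In row b_3, the entry b_6 sits in column b_7, so b_3^(-1) = b_7.
b_3 ∘ b_8 = b_5
b_5 ∘ b_7 = b_4
(Structurally, Γ here is isomorphic to the dihedral group D_4.)

b_4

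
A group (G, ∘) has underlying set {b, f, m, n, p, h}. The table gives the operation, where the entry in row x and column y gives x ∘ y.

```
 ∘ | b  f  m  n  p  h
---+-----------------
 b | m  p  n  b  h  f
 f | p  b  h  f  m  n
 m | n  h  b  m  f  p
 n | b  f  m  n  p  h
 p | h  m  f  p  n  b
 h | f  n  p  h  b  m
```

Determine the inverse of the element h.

First locate the identity: row n matches the header, so n is the identity.
Scan row h for n: h ∘ f = n. Hence h^(-1) = f.

f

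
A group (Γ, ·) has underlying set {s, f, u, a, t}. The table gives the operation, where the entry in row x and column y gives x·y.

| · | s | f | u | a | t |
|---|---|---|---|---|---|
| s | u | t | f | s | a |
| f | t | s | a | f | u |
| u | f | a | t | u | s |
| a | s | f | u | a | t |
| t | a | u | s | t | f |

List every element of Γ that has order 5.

{f, s, t, u}

Identity is a. Compute the order of each non-identity element by repeated multiplication:
  s: s → u → f → t → a  (order 5)
  f: f → s → t → u → a  (order 5)
  u: u → t → s → f → a  (order 5)
  t: t → f → u → s → a  (order 5)
Elements of order 5: {f, s, t, u}.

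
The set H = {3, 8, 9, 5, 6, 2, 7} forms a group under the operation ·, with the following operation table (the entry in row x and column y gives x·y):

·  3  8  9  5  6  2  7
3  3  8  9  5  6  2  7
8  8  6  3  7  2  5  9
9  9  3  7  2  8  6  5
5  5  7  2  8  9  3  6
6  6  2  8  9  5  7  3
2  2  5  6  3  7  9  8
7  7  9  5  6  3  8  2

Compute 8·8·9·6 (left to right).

2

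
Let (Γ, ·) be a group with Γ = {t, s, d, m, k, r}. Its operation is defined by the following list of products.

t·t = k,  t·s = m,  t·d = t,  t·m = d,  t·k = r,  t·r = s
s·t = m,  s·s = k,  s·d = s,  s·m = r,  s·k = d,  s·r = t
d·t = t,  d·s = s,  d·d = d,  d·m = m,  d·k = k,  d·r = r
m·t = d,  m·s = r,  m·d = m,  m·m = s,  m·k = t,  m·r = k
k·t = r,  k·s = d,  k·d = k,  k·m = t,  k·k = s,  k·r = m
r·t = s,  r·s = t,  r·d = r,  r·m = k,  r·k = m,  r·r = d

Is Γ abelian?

Check whether the table is symmetric across its main diagonal.
Every entry (row x, col y) equals the entry (row y, col x), so Γ is abelian.
(In fact Γ ≅ the cyclic group Z_6.)

Yes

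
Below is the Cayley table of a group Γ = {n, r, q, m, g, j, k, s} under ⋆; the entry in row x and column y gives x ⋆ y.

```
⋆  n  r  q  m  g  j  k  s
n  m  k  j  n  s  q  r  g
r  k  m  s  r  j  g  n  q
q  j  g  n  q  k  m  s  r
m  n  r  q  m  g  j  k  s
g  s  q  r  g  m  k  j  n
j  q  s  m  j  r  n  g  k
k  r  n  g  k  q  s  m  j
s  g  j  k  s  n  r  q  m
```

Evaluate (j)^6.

n

j^1 = j
j^2 = j ⋆ j = n
j^3 = n ⋆ j = q
j^4 = q ⋆ j = m
j^5 = m ⋆ j = j
j^6 = j ⋆ j = n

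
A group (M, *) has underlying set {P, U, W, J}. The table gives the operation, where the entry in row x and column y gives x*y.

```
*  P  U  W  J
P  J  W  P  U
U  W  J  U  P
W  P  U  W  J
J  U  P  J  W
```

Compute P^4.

W

P^1 = P
P^2 = P*P = J
P^3 = J*P = U
P^4 = U*P = W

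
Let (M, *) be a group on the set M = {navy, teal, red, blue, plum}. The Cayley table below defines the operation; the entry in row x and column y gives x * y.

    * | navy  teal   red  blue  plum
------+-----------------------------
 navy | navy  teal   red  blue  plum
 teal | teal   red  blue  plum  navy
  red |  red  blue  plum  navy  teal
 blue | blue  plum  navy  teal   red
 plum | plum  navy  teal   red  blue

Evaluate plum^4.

teal

plum^1 = plum
plum^2 = plum * plum = blue
plum^3 = blue * plum = red
plum^4 = red * plum = teal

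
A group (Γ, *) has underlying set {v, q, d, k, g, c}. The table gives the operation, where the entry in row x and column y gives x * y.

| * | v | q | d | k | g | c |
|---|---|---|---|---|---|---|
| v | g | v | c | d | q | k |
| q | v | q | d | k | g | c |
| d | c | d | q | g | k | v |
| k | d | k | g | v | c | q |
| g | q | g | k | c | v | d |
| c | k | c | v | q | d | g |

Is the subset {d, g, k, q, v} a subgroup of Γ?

No

k * g = c, which is not in {d, g, k, q, v}.
The subset is not closed under *, so it is not a subgroup.
(Structurally, Γ here is isomorphic to the cyclic group Z_6.)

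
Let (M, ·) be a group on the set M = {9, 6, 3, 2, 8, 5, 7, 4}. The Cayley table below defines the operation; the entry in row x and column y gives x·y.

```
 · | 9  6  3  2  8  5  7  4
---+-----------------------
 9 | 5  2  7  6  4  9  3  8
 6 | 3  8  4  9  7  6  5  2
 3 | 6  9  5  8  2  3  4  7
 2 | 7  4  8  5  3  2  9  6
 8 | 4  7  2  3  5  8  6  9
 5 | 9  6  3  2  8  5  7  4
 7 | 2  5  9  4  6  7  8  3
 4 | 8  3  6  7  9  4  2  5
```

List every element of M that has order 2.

Identity is 5. Compute the order of each non-identity element by repeated multiplication:
  9: 9 → 5  (order 2)
  6: 6 → 8 → 7 → 5  (order 4)
  3: 3 → 5  (order 2)
  2: 2 → 5  (order 2)
  8: 8 → 5  (order 2)
  7: 7 → 8 → 6 → 5  (order 4)
  4: 4 → 5  (order 2)
Elements of order 2: {2, 3, 4, 8, 9}.

{2, 3, 4, 8, 9}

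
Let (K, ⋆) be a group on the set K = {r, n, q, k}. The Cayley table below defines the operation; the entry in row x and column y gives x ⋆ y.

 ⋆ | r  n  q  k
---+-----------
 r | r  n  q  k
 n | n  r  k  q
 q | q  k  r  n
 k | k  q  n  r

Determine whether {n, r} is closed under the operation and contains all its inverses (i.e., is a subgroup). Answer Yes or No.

Yes

{n, r} contains the identity r.
Checking products: every product of two elements of {n, r} (read from the table) lies in {n, r}, so the set is closed.
In a finite group, a nonempty closed subset is a subgroup. So {n, r} ≤ K.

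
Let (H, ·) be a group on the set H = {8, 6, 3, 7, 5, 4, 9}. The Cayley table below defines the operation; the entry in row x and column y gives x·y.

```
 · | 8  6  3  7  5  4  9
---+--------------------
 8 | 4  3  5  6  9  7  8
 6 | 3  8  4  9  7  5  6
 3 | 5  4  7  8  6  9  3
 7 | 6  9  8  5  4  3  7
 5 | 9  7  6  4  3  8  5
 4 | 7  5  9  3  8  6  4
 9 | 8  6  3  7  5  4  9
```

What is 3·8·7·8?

7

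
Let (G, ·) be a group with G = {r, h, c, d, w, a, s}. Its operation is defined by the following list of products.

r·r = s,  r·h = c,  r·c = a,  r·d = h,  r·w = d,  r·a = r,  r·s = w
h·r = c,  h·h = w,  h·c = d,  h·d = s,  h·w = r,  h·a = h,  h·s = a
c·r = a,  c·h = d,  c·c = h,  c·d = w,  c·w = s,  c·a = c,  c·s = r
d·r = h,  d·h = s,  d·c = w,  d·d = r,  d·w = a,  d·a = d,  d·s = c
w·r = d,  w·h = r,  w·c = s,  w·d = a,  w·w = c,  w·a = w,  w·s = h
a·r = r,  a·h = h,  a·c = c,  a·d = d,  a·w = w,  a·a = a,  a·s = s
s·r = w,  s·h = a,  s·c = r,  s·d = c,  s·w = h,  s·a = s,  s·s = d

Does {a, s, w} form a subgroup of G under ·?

s·s = d, which is not in {a, s, w}.
The subset is not closed under ·, so it is not a subgroup.

No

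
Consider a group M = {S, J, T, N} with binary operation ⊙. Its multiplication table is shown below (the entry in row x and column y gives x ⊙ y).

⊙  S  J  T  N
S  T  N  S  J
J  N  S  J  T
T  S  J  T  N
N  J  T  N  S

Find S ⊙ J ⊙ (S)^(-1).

J

The identity is T. In row S, the entry T sits in column S, so S^(-1) = S.
S ⊙ J = N
N ⊙ S = J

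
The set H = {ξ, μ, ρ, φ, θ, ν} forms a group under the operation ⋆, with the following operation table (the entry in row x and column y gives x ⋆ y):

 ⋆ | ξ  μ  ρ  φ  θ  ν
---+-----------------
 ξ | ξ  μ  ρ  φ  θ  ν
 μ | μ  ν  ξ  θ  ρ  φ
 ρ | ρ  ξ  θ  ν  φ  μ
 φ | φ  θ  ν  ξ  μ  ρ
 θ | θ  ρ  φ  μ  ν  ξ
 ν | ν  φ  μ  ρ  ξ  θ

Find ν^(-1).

First locate the identity: row ξ matches the header, so ξ is the identity.
Scan row ν for ξ: ν ⋆ θ = ξ. Hence ν^(-1) = θ.
(Structurally, H here is isomorphic to the cyclic group Z_6.)

θ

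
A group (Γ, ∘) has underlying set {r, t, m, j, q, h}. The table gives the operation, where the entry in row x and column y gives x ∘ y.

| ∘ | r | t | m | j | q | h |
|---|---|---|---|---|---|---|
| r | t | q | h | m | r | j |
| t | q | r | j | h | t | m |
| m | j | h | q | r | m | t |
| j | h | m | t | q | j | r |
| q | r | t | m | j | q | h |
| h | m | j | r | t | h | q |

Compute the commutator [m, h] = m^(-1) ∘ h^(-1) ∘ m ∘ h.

Identity is q; from the table m^(-1) = m and h^(-1) = h.
m ∘ h = t
t ∘ m = j
j ∘ h = r

r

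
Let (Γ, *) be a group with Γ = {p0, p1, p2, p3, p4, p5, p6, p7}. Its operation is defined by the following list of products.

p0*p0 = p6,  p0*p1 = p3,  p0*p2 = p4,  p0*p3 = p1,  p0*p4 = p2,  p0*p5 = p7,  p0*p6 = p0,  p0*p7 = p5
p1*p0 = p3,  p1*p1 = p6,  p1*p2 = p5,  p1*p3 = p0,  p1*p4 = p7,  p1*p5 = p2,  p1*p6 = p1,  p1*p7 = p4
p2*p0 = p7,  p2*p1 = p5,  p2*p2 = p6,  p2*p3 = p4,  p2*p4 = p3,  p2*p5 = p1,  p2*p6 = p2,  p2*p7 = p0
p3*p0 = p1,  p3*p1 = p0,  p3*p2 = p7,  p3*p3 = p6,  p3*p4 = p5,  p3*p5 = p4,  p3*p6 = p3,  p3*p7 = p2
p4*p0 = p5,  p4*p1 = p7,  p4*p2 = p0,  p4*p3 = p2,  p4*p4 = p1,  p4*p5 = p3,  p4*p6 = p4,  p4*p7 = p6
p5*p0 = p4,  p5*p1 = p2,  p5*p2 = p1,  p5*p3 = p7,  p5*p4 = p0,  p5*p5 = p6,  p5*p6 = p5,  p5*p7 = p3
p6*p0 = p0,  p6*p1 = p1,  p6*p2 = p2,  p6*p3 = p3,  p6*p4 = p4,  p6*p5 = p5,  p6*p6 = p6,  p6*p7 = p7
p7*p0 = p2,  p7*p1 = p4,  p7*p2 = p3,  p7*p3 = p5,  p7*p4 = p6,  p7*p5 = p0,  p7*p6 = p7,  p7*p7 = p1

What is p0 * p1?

Read row p0, column p1: p0 * p1 = p3.

p3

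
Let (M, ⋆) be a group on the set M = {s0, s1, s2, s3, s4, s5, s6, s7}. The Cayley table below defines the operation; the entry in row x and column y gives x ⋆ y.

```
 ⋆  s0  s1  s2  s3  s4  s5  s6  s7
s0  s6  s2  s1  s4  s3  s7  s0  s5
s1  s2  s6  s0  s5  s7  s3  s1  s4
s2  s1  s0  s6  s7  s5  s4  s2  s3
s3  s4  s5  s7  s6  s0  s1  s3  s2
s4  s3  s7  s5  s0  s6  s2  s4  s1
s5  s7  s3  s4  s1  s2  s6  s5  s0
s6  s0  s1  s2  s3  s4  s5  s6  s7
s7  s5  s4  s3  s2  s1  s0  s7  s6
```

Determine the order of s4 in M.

2

The identity element is s6 (its row matches the header).
s4^1 = s4
s4^2 = s4 ⋆ s4 = s6
The first power of s4 equal to the identity is s4^2, so ord(s4) = 2.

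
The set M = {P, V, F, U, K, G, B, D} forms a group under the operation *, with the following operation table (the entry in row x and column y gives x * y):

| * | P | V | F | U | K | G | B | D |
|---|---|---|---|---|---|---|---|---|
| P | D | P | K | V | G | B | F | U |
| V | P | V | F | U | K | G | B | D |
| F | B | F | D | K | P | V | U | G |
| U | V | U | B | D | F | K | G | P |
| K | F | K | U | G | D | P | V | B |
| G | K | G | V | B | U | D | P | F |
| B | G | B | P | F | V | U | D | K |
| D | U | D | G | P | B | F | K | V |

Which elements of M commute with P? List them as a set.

{D, P, U, V}

Compare row P with column P entry by entry.
U * P = V = P * U, so U commutes with P.
G * P = K but P * G = B, so G does not.
Collecting the elements that commute with P: C(P) = {D, P, U, V}.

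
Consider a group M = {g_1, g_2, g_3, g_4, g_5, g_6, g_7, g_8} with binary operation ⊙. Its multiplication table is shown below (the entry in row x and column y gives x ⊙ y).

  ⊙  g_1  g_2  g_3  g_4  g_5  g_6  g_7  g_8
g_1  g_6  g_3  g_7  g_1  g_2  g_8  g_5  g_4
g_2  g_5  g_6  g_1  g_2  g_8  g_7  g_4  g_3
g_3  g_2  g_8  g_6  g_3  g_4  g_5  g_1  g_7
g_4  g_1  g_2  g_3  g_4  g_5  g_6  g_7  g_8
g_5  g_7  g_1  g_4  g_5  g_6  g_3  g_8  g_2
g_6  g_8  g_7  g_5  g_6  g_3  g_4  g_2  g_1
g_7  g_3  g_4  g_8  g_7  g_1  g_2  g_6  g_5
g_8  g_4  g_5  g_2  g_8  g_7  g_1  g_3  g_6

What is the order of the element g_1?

4

The identity element is g_4 (its row matches the header).
g_1^1 = g_1
g_1^2 = g_1 ⊙ g_1 = g_6
g_1^3 = g_6 ⊙ g_1 = g_8
g_1^4 = g_8 ⊙ g_1 = g_4
The first power of g_1 equal to the identity is g_1^4, so ord(g_1) = 4.
(Structurally, M here is isomorphic to the quaternion group Q_8.)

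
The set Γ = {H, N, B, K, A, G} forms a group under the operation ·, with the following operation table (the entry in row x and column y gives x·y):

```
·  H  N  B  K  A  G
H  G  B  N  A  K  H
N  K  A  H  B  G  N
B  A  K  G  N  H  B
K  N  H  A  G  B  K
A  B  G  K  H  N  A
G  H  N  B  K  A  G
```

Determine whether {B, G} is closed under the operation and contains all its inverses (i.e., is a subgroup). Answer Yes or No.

Yes

{B, G} contains the identity G.
Checking products: every product of two elements of {B, G} (read from the table) lies in {B, G}, so the set is closed.
In a finite group, a nonempty closed subset is a subgroup. So {B, G} ≤ Γ.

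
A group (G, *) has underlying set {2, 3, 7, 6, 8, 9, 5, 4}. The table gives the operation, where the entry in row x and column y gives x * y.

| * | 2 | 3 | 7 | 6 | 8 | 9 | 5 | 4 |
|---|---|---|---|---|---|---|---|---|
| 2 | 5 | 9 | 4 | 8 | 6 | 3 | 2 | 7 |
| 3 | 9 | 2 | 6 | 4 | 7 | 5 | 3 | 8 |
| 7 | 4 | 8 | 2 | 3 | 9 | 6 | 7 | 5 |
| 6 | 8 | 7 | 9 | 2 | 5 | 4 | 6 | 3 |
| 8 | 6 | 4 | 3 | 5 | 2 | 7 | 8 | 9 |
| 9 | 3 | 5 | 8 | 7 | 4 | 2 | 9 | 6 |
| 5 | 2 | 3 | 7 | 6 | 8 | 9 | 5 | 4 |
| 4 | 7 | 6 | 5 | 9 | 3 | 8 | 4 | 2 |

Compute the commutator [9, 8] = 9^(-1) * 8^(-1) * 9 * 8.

Identity is 5; from the table 9^(-1) = 3 and 8^(-1) = 6.
3 * 6 = 4
4 * 9 = 8
8 * 8 = 2

2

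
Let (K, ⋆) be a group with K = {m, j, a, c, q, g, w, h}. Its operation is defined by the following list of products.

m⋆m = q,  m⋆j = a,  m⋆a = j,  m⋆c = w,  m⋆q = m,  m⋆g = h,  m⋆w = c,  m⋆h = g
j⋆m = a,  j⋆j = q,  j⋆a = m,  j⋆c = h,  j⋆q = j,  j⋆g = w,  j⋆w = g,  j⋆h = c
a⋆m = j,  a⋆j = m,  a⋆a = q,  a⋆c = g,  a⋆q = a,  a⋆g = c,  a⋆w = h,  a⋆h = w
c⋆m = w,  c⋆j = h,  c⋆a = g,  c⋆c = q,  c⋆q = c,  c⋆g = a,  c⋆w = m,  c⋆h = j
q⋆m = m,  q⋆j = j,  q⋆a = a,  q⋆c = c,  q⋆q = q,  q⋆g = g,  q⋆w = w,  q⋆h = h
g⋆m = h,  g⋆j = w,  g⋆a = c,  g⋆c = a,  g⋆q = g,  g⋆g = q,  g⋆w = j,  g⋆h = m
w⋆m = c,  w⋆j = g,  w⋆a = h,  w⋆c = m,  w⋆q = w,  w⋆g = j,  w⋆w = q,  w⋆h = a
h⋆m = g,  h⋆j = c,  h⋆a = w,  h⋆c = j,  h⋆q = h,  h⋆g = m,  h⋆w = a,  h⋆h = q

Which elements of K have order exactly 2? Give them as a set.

{a, c, g, h, j, m, w}

Identity is q. Compute the order of each non-identity element by repeated multiplication:
  m: m → q  (order 2)
  j: j → q  (order 2)
  a: a → q  (order 2)
  c: c → q  (order 2)
  g: g → q  (order 2)
  w: w → q  (order 2)
  h: h → q  (order 2)
Elements of order 2: {a, c, g, h, j, m, w}.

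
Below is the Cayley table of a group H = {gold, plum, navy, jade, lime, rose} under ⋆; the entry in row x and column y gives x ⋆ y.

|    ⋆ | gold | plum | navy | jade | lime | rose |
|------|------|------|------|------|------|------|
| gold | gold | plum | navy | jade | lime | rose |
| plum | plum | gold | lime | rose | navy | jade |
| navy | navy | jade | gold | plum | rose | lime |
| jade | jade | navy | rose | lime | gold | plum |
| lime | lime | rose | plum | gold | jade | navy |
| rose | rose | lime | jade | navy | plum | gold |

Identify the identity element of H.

gold

The identity e satisfies e ⋆ x = x for all x, so its row in the table reproduces the column headers.
Row gold reads: gold, plum, navy, jade, lime, rose — exactly the header order. So gold is the identity.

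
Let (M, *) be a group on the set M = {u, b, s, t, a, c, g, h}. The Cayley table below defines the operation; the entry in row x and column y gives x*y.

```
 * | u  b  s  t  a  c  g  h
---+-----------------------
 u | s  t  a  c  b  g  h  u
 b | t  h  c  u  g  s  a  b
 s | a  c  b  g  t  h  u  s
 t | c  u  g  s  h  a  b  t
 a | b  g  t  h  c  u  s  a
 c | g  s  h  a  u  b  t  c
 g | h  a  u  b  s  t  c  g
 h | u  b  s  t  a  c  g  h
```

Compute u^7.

g

u^1 = u
u^2 = u*u = s
u^3 = s*u = a
u^4 = a*u = b
u^5 = b*u = t
u^6 = t*u = c
u^7 = c*u = g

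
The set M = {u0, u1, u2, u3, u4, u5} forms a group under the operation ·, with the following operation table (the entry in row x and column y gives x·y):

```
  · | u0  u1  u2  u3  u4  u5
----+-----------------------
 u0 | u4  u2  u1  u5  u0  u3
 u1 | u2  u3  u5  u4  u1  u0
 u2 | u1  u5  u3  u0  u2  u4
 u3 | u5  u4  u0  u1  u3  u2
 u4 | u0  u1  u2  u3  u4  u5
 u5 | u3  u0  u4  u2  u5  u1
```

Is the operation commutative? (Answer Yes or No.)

Check whether the table is symmetric across its main diagonal.
Every entry (row x, col y) equals the entry (row y, col x), so M is abelian.

Yes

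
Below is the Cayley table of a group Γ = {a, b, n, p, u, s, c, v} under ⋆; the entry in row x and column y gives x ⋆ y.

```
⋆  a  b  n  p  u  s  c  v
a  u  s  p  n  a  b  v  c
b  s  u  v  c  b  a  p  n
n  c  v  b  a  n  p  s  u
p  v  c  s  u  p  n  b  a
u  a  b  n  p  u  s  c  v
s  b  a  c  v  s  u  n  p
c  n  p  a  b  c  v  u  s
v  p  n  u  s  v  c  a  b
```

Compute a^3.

a^1 = a
a^2 = a ⋆ a = u
a^3 = u ⋆ a = a

a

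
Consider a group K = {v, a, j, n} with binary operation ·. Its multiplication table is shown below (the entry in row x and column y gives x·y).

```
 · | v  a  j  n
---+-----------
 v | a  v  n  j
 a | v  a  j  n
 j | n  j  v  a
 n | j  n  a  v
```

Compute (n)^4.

n^1 = n
n^2 = n·n = v
n^3 = v·n = j
n^4 = j·n = a
(Structurally, K here is isomorphic to the cyclic group Z_4.)

a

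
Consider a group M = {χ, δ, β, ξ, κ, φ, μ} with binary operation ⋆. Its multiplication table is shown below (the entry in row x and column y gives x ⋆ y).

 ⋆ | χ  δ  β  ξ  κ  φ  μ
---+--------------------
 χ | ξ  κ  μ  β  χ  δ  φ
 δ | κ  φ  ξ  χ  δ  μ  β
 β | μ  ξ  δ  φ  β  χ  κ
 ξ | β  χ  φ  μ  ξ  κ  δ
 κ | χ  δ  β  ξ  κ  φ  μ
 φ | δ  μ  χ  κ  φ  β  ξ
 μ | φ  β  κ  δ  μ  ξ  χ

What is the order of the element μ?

7

The identity element is κ (its row matches the header).
μ^1 = μ
μ^2 = μ ⋆ μ = χ
μ^3 = χ ⋆ μ = φ
μ^4 = φ ⋆ μ = ξ
μ^5 = ξ ⋆ μ = δ
μ^6 = δ ⋆ μ = β
μ^7 = β ⋆ μ = κ
The first power of μ equal to the identity is μ^7, so ord(μ) = 7.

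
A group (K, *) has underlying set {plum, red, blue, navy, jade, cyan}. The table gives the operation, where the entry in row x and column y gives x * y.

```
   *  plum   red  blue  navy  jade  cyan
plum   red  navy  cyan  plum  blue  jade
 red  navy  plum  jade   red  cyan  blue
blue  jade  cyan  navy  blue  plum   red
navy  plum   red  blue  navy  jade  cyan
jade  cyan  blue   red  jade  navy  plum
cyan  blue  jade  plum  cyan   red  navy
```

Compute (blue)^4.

blue^1 = blue
blue^2 = blue * blue = navy
blue^3 = navy * blue = blue
blue^4 = blue * blue = navy

navy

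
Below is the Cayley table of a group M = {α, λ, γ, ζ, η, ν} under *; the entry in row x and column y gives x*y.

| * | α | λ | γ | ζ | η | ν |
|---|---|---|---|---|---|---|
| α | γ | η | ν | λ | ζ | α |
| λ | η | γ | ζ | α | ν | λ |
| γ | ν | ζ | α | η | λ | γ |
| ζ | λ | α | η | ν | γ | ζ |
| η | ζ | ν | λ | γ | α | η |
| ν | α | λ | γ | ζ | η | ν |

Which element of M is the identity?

The identity e satisfies e*x = x for all x, so its row in the table reproduces the column headers.
Row ν reads: α, λ, γ, ζ, η, ν — exactly the header order. So ν is the identity.

ν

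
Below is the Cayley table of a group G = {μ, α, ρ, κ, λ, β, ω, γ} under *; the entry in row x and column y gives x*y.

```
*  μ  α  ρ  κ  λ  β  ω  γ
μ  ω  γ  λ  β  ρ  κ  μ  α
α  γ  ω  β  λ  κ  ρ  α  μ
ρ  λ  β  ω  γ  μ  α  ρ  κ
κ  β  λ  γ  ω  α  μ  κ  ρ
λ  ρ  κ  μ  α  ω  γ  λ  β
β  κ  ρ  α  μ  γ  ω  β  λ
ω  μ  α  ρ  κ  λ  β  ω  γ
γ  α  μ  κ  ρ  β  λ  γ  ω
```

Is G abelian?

Check whether the table is symmetric across its main diagonal.
Every entry (row x, col y) equals the entry (row y, col x), so G is abelian.

Yes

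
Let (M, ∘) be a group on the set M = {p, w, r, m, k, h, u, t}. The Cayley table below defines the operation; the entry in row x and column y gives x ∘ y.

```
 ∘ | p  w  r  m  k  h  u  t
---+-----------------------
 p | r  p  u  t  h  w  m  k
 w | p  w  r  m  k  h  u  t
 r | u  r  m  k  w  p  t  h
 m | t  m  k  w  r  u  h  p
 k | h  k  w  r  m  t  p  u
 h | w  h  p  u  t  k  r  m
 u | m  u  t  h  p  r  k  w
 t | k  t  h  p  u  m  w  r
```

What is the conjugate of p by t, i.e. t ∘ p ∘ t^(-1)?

The identity is w. In row t, the entry w sits in column u, so t^(-1) = u.
t ∘ p = k
k ∘ u = p

p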